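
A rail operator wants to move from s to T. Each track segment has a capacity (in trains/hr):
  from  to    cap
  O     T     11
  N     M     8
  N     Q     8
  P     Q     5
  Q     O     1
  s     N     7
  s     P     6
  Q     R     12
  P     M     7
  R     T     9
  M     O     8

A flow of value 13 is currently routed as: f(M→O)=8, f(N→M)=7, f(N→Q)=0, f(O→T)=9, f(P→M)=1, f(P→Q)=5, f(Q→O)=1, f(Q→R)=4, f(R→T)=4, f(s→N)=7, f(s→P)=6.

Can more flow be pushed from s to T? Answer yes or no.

Residual reachable from s: {s}; T is not reachable.
Saturated cut: s→N, s→P with total capacity 13 = current flow value. Flow is maximum.

No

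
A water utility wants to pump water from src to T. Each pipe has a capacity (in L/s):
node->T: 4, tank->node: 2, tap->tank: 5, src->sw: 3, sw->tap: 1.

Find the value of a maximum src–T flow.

Augment src->sw->tap->tank->node->T: bottleneck 1. Total 1.
No augmenting path remains in the residual graph.

1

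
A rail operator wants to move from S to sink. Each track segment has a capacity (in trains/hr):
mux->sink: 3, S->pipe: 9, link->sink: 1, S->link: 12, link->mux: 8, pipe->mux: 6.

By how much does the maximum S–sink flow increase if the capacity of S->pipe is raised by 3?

0

Original max flow = 4.
Edge S->pipe does not cross the min cut (source side {S, link, mux, pipe}), so extra capacity there cannot help.
New max flow = 4. Increase = 0.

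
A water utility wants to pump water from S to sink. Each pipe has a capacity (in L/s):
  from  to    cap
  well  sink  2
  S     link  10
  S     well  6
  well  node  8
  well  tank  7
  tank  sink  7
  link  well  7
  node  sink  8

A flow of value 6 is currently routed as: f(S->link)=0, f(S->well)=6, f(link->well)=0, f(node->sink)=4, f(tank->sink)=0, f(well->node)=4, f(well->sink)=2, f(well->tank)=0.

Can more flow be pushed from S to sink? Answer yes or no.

Residual path S->link->well->node->sink has bottleneck 4 > 0.
Pushing 4 along it raises the flow to 10, so the given flow is not maximum.

Yes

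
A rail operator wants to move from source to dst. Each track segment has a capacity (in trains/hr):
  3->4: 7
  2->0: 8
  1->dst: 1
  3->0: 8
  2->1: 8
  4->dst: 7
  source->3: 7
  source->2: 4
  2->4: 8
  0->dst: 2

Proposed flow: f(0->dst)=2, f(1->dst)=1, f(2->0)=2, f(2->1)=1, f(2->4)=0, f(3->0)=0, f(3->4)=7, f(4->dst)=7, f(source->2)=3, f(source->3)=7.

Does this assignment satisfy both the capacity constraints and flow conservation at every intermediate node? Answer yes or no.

Every edge has 0 ≤ f(e) ≤ cap(e).
At each intermediate node, inflow equals outflow.

Yes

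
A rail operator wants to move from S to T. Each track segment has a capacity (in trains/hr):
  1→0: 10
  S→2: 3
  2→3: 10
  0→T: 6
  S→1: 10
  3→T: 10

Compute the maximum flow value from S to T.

Augment S→2→3→T: bottleneck 3. Total 3.
Augment S→1→0→T: bottleneck 6. Total 9.
No augmenting path remains in the residual graph.

9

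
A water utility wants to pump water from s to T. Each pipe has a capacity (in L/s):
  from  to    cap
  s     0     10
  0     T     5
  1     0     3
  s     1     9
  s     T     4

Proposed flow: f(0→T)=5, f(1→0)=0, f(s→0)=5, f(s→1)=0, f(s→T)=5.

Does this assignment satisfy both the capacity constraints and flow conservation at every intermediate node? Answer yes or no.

No

Capacity violated on s→T: flow 5 > capacity 4.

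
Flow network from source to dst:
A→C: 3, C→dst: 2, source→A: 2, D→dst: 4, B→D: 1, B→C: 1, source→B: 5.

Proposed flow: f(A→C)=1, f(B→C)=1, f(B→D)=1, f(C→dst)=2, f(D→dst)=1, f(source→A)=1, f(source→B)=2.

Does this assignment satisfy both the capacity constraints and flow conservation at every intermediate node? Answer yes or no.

Yes

Every edge has 0 ≤ f(e) ≤ cap(e).
At each intermediate node, inflow equals outflow.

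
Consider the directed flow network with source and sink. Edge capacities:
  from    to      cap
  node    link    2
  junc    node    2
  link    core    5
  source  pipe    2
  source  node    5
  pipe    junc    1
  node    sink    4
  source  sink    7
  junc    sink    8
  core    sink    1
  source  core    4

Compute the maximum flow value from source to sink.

13

Augment source→sink: bottleneck 7. Total 7.
Augment source→node→sink: bottleneck 4. Total 11.
Augment source→core→sink: bottleneck 1. Total 12.
Augment source→pipe→junc→sink: bottleneck 1. Total 13.
No augmenting path remains in the residual graph.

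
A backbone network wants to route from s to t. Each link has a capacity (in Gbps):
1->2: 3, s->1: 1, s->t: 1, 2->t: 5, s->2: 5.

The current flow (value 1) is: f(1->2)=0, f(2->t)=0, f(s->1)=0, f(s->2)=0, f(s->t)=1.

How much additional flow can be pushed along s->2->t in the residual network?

5

Residual capacities along the path: s->2: 5, 2->t: 5.
Minimum is 5.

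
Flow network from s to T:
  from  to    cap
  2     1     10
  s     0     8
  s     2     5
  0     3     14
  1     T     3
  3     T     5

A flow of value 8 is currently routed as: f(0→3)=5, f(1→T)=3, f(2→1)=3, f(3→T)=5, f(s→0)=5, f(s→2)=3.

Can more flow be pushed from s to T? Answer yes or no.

Residual reachable from s: {0, 1, 2, 3, s}; T is not reachable.
Saturated cut: 1→T, 3→T with total capacity 8 = current flow value. Flow is maximum.

No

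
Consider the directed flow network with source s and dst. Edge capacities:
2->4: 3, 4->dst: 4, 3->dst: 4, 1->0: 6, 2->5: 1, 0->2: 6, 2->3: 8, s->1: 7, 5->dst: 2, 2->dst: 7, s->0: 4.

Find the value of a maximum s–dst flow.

Augment s->0->2->dst: bottleneck 4. Total 4.
Augment s->1->0->2->dst: bottleneck 2. Total 6.
No augmenting path remains in the residual graph.

6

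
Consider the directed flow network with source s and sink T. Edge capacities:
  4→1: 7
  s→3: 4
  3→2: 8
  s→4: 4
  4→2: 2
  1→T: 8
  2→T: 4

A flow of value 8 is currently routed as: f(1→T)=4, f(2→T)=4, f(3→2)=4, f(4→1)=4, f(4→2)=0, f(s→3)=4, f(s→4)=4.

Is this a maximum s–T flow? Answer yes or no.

Yes

Residual reachable from s: {s}; T is not reachable.
Saturated cut: s→4, s→3 with total capacity 8 = current flow value. Flow is maximum.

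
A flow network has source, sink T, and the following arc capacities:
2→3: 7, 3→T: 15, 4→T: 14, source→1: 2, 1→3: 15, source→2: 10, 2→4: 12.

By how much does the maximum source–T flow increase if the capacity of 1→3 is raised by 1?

Original max flow = 12.
Edge 1→3 does not cross the min cut (source side {source}), so extra capacity there cannot help.
New max flow = 12. Increase = 0.

0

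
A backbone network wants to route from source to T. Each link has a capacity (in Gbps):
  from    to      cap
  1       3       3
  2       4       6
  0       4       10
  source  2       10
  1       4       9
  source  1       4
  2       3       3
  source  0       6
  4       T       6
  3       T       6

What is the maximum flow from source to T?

Augment source→0→4→T: bottleneck 6. Total 6.
Augment source→1→3→T: bottleneck 3. Total 9.
Augment source→2→3→T: bottleneck 3. Total 12.
No augmenting path remains in the residual graph.

12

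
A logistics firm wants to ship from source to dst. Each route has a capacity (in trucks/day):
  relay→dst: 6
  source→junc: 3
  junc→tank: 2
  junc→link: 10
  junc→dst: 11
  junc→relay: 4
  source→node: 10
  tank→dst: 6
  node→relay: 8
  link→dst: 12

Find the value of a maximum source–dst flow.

Augment source→junc→dst: bottleneck 3. Total 3.
Augment source→node→relay→dst: bottleneck 6. Total 9.
No augmenting path remains in the residual graph.

9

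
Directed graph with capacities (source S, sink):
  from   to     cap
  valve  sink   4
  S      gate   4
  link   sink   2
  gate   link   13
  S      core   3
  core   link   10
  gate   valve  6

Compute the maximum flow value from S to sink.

6

Augment S->core->link->sink: bottleneck 2. Total 2.
Augment S->gate->valve->sink: bottleneck 4. Total 6.
No augmenting path remains in the residual graph.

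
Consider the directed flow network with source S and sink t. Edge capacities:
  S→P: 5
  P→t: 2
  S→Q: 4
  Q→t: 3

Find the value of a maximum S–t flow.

5

Augment S→P→t: bottleneck 2. Total 2.
Augment S→Q→t: bottleneck 3. Total 5.
No augmenting path remains in the residual graph.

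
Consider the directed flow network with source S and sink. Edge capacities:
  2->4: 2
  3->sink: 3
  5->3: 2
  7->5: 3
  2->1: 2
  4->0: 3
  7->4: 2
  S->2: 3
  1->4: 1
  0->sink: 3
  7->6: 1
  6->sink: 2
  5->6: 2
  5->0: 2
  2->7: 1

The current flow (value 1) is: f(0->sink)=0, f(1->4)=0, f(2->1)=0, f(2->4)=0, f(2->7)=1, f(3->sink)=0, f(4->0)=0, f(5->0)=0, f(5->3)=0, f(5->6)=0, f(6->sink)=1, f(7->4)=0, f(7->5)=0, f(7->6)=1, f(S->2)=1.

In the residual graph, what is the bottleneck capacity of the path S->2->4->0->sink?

Residual capacities along the path: S->2: 2, 2->4: 2, 4->0: 3, 0->sink: 3.
Minimum is 2.

2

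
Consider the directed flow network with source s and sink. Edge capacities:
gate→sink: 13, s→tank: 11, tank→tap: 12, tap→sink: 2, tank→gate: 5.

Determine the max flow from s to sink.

7

Augment s→tank→tap→sink: bottleneck 2. Total 2.
Augment s→tank→gate→sink: bottleneck 5. Total 7.
No augmenting path remains in the residual graph.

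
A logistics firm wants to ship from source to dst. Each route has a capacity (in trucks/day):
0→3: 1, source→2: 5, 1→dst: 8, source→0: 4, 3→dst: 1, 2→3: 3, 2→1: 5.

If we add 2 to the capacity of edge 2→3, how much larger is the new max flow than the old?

0

Original max flow = 6.
Edge 2→3 does not cross the min cut (source side {0, source}), so extra capacity there cannot help.
New max flow = 6. Increase = 0.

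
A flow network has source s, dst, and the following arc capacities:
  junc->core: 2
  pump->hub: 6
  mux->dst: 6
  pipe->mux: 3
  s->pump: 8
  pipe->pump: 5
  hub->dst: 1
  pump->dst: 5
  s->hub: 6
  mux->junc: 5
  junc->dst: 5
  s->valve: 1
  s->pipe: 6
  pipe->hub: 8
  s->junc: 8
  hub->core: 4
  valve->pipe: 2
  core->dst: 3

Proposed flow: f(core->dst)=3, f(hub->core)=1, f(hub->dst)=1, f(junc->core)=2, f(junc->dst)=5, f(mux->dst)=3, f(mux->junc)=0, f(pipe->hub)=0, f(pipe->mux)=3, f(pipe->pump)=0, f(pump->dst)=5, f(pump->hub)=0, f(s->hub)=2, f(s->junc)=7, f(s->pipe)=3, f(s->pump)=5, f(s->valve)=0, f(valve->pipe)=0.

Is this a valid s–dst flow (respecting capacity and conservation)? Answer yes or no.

Yes

Every edge has 0 ≤ f(e) ≤ cap(e).
At each intermediate node, inflow equals outflow.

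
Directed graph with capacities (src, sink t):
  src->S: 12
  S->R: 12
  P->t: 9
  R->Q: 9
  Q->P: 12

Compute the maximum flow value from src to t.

Augment src->S->R->Q->P->t: bottleneck 9. Total 9.
No augmenting path remains in the residual graph.

9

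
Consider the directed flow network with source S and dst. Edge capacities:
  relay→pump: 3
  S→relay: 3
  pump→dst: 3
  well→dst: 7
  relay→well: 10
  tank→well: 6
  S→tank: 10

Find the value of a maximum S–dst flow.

Augment S→tank→well→dst: bottleneck 6. Total 6.
Augment S→relay→well→dst: bottleneck 1. Total 7.
Augment S→relay→pump→dst: bottleneck 2. Total 9.
No augmenting path remains in the residual graph.

9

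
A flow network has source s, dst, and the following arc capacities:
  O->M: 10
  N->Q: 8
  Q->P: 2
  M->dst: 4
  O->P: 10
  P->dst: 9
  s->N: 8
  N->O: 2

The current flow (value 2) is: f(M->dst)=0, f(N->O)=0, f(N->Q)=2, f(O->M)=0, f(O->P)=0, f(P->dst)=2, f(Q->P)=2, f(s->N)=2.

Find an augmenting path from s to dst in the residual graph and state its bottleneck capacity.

Residual along s->N->O->P->dst: s->N: 6, N->O: 2, O->P: 10, P->dst: 7.
Bottleneck = min = 2.

s->N->O->P->dst, bottleneck 2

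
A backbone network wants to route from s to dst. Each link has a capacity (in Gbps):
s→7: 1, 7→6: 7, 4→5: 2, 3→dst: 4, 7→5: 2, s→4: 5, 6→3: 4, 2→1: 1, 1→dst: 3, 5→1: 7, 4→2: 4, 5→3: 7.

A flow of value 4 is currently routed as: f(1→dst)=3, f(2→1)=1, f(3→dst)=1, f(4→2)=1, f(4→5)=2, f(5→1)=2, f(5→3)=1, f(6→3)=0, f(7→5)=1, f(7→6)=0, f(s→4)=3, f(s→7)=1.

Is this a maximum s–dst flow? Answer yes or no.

Yes

Residual reachable from s: {2, 4, s}; dst is not reachable.
Saturated cut: s→7, 4→5, 2→1 with total capacity 4 = current flow value. Flow is maximum.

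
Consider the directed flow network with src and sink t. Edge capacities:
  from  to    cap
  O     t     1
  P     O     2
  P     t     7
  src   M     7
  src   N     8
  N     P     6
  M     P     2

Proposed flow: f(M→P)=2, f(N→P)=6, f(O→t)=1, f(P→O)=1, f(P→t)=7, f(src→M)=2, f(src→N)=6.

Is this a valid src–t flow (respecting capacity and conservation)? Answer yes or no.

Yes

Every edge has 0 ≤ f(e) ≤ cap(e).
At each intermediate node, inflow equals outflow.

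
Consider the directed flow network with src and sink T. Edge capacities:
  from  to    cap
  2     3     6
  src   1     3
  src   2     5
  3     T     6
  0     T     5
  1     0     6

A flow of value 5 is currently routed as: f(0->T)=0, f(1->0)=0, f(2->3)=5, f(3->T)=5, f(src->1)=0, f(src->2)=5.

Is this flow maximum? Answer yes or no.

Residual path src->1->0->T has bottleneck 3 > 0.
Pushing 3 along it raises the flow to 8, so the given flow is not maximum.

No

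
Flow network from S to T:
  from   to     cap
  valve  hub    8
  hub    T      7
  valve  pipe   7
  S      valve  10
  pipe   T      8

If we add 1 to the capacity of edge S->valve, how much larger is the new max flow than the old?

1

Original max flow = 10.
After raising cap(S->valve), augmenting paths through that edge carry 1 more unit.
New max flow = 11. Increase = 1.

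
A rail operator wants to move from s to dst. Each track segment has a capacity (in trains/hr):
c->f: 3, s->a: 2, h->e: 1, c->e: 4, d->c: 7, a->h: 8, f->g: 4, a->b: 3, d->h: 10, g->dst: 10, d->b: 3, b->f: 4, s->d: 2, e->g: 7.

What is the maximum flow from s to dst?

4

Augment s->a->h->e->g->dst: bottleneck 1. Total 1.
Augment s->a->b->f->g->dst: bottleneck 1. Total 2.
Augment s->d->c->e->g->dst: bottleneck 2. Total 4.
No augmenting path remains in the residual graph.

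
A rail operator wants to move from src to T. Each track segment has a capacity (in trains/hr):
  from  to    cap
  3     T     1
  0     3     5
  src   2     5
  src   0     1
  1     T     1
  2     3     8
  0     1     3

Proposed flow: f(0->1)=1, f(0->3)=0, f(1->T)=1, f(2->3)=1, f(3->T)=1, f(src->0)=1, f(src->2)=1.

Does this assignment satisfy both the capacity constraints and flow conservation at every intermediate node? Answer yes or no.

Every edge has 0 ≤ f(e) ≤ cap(e).
At each intermediate node, inflow equals outflow.

Yes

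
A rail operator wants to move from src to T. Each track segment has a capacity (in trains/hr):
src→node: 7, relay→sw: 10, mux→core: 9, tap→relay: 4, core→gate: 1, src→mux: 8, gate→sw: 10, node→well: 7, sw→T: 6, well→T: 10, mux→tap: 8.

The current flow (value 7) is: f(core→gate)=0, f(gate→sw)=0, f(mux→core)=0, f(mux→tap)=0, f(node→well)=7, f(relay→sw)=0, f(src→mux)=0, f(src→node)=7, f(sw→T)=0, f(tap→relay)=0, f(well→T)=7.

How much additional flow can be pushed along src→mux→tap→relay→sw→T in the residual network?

Residual capacities along the path: src→mux: 8, mux→tap: 8, tap→relay: 4, relay→sw: 10, sw→T: 6.
Minimum is 4.

4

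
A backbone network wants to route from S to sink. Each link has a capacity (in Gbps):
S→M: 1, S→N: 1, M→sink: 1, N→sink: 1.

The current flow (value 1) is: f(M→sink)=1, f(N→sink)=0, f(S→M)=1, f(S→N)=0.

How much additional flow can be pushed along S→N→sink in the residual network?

Residual capacities along the path: S→N: 1, N→sink: 1.
Minimum is 1.

1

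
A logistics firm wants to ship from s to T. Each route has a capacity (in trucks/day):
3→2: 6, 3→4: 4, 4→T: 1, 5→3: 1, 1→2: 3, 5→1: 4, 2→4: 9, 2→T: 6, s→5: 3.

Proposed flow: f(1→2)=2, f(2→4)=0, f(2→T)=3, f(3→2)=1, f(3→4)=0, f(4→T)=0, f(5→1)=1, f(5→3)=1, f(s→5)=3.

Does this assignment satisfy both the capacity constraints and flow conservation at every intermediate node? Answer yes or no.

No

Conservation fails at 5: inflow 3 ≠ outflow 2.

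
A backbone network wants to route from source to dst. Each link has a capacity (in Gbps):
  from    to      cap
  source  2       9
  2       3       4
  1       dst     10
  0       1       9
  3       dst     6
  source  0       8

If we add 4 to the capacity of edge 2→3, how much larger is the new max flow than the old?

2

Original max flow = 12.
After raising cap(2→3), augmenting paths through that edge carry 2 more units.
New max flow = 14. Increase = 2.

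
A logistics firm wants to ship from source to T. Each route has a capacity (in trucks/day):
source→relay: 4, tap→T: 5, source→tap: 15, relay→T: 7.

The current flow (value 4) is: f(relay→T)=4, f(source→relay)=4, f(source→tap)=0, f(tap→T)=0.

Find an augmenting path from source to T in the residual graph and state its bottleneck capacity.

Residual along source→tap→T: source→tap: 15, tap→T: 5.
Bottleneck = min = 5.

source→tap→T, bottleneck 5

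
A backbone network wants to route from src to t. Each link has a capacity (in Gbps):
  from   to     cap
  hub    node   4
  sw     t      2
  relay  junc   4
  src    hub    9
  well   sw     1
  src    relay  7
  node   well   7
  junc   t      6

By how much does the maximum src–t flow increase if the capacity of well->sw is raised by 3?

Original max flow = 5.
After raising cap(well->sw), augmenting paths through that edge carry 1 more unit.
New max flow = 6. Increase = 1.

1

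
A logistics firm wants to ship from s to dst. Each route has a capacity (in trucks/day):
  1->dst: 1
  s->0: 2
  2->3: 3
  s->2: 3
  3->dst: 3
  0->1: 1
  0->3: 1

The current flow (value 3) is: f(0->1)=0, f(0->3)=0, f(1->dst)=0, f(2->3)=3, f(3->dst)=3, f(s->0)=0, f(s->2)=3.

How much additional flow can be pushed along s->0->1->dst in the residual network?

Residual capacities along the path: s->0: 2, 0->1: 1, 1->dst: 1.
Minimum is 1.

1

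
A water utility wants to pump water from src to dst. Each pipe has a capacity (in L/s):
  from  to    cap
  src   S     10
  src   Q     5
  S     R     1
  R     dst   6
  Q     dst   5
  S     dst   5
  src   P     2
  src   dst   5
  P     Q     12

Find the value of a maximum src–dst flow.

16

Augment src->dst: bottleneck 5. Total 5.
Augment src->S->dst: bottleneck 5. Total 10.
Augment src->Q->dst: bottleneck 5. Total 15.
Augment src->S->R->dst: bottleneck 1. Total 16.
No augmenting path remains in the residual graph.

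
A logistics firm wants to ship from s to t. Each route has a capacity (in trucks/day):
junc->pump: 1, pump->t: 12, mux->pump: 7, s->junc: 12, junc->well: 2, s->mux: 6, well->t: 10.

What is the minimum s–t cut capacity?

Max flow = 9 (via 3 augmenting paths).
In the residual at optimum, the set reachable from s is {junc, s}.
Cut edges: s->mux (cap 6), junc->well (cap 2), junc->pump (cap 1). Sum = 9.

9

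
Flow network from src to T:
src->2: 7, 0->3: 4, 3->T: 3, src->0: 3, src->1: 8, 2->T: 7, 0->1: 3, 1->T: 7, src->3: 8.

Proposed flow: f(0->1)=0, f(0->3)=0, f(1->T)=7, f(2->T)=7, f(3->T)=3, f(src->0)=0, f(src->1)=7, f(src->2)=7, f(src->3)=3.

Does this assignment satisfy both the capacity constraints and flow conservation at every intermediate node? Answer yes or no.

Every edge has 0 ≤ f(e) ≤ cap(e).
At each intermediate node, inflow equals outflow.

Yes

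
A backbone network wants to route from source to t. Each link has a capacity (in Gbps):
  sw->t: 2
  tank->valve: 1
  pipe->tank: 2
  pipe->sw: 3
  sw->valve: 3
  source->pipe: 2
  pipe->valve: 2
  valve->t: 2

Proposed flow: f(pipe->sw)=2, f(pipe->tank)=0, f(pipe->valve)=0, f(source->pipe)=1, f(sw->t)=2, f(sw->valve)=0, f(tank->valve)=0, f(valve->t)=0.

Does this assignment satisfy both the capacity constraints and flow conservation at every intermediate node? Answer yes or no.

Conservation fails at pipe: inflow 1 ≠ outflow 2.

No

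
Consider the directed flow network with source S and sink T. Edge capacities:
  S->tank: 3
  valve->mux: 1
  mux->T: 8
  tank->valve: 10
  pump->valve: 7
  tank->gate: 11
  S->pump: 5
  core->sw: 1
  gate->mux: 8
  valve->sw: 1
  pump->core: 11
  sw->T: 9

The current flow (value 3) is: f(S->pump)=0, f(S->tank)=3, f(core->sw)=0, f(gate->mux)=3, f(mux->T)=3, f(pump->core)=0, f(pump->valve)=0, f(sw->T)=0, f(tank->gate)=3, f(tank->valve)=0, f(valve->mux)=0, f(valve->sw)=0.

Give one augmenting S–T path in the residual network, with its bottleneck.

Residual along S->pump->valve->mux->T: S->pump: 5, pump->valve: 7, valve->mux: 1, mux->T: 5.
Bottleneck = min = 1.

S->pump->valve->mux->T, bottleneck 1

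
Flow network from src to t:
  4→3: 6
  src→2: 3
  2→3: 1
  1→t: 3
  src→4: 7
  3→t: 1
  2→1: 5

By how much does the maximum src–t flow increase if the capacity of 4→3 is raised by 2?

0

Original max flow = 4.
Edge 4→3 does not cross the min cut (source side {3, 4, src}), so extra capacity there cannot help.
New max flow = 4. Increase = 0.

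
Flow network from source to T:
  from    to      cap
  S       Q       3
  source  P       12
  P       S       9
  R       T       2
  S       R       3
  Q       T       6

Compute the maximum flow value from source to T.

5

Augment source->P->S->Q->T: bottleneck 3. Total 3.
Augment source->P->S->R->T: bottleneck 2. Total 5.
No augmenting path remains in the residual graph.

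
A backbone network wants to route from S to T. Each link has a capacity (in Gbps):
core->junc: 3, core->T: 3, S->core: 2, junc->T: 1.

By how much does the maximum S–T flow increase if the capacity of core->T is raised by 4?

Original max flow = 2.
Edge core->T does not cross the min cut (source side {S}), so extra capacity there cannot help.
New max flow = 2. Increase = 0.

0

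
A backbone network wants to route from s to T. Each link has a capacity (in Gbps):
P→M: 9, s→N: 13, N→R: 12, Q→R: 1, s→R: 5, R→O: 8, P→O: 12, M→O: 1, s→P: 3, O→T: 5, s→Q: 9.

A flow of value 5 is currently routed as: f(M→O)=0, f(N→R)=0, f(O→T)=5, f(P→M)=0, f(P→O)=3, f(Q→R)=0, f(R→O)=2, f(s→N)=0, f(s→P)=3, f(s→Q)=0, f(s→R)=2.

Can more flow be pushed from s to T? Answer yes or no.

Residual reachable from s: {M, N, O, P, Q, R, s}; T is not reachable.
Saturated cut: O→T with total capacity 5 = current flow value. Flow is maximum.

No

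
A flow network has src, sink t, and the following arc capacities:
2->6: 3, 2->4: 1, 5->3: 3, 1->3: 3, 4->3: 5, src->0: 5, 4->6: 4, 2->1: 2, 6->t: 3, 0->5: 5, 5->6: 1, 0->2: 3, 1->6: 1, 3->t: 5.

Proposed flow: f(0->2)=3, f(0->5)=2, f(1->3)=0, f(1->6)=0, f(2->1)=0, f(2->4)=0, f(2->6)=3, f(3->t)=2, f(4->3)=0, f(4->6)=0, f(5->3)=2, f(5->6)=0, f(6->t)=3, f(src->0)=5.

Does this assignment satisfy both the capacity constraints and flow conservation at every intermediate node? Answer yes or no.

Yes

Every edge has 0 ≤ f(e) ≤ cap(e).
At each intermediate node, inflow equals outflow.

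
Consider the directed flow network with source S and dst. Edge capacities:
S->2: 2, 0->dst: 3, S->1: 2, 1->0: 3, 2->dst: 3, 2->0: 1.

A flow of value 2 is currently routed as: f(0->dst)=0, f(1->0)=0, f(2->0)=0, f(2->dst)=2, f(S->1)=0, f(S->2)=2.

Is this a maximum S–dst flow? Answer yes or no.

No

Residual path S->1->0->dst has bottleneck 2 > 0.
Pushing 2 along it raises the flow to 4, so the given flow is not maximum.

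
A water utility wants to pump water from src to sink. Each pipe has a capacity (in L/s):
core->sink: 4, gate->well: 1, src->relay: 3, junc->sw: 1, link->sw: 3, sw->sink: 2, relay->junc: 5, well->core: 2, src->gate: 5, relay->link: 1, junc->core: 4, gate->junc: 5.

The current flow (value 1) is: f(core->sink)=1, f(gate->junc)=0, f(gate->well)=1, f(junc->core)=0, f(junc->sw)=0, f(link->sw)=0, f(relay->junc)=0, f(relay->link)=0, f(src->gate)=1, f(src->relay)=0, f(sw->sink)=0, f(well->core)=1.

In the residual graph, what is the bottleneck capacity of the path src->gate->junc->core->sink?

Residual capacities along the path: src->gate: 4, gate->junc: 5, junc->core: 4, core->sink: 3.
Minimum is 3.

3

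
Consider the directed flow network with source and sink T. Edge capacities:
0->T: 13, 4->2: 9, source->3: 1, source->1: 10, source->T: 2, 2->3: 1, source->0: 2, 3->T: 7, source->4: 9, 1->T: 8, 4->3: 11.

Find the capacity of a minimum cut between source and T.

Max flow = 19 (via 5 augmenting paths).
In the residual at optimum, the set reachable from source is {1, 2, 3, 4, source}.
Cut edges: source->0 (cap 2), source->T (cap 2), 1->T (cap 8), 3->T (cap 7). Sum = 19.

19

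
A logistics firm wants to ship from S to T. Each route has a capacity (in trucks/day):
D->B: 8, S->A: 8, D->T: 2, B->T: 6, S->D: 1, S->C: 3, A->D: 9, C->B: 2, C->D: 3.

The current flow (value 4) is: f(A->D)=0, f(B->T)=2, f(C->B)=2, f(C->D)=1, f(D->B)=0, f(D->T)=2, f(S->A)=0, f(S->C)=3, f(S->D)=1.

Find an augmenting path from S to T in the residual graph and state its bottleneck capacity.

Residual along S->A->D->B->T: S->A: 8, A->D: 9, D->B: 8, B->T: 4.
Bottleneck = min = 4.

S->A->D->B->T, bottleneck 4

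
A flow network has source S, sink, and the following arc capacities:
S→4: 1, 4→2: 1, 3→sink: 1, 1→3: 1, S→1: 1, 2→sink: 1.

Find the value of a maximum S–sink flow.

2

Augment S→4→2→sink: bottleneck 1. Total 1.
Augment S→1→3→sink: bottleneck 1. Total 2.
No augmenting path remains in the residual graph.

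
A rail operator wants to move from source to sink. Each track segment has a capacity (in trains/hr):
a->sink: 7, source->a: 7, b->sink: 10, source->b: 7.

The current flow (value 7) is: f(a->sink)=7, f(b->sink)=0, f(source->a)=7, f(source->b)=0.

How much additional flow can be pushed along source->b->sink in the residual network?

7

Residual capacities along the path: source->b: 7, b->sink: 10.
Minimum is 7.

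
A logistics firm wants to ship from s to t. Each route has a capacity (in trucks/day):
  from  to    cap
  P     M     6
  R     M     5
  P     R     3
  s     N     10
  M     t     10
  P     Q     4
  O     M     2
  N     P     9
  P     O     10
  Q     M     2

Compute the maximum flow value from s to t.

9

Augment s->N->P->M->t: bottleneck 6. Total 6.
Augment s->N->P->R->M->t: bottleneck 3. Total 9.
No augmenting path remains in the residual graph.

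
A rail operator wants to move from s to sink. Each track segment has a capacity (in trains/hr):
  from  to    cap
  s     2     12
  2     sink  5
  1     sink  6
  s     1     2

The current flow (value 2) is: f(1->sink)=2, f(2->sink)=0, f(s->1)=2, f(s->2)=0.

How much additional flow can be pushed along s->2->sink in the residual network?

Residual capacities along the path: s->2: 12, 2->sink: 5.
Minimum is 5.

5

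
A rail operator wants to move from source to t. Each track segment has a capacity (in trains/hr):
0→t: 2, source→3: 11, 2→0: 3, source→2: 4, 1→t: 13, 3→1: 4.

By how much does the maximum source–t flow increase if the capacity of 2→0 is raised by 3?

0

Original max flow = 6.
Edge 2→0 does not cross the min cut (source side {0, 2, 3, source}), so extra capacity there cannot help.
New max flow = 6. Increase = 0.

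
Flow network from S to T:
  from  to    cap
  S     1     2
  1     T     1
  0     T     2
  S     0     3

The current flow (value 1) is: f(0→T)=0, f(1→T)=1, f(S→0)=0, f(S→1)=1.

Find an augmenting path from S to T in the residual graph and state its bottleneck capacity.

Residual along S→0→T: S→0: 3, 0→T: 2.
Bottleneck = min = 2.

S→0→T, bottleneck 2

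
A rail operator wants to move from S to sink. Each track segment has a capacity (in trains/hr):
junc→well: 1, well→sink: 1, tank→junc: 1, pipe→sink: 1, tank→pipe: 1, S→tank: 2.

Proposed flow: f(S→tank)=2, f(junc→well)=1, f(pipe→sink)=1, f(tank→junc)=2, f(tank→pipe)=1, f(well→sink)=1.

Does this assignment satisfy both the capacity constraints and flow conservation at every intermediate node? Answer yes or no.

Capacity violated on tank→junc: flow 2 > capacity 1.

No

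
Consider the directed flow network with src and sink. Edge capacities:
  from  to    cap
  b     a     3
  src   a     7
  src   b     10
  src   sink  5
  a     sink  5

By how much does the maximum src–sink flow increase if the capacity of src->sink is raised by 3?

Original max flow = 10.
After raising cap(src->sink), augmenting paths through that edge carry 3 more units.
New max flow = 13. Increase = 3.

3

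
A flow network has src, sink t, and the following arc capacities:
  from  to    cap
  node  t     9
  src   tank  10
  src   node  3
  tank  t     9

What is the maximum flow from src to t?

12

Augment src->node->t: bottleneck 3. Total 3.
Augment src->tank->t: bottleneck 9. Total 12.
No augmenting path remains in the residual graph.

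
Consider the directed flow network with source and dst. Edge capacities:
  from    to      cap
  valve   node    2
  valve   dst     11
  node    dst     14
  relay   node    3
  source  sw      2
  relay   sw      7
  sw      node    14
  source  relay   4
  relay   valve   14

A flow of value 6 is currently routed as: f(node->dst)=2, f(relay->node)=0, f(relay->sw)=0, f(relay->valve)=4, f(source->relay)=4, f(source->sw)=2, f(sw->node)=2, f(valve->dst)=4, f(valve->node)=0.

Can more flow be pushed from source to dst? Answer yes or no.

No

Residual reachable from source: {source}; dst is not reachable.
Saturated cut: source->relay, source->sw with total capacity 6 = current flow value. Flow is maximum.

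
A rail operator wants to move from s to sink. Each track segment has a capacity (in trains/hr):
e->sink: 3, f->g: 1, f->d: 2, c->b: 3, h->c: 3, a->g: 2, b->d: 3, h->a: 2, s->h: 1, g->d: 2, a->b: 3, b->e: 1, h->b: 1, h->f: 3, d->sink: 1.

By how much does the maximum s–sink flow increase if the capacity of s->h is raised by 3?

Original max flow = 1.
After raising cap(s->h), augmenting paths through that edge carry 1 more unit.
New max flow = 2. Increase = 1.

1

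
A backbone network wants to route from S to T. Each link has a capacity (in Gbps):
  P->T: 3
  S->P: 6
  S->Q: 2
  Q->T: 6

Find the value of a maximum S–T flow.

Augment S->Q->T: bottleneck 2. Total 2.
Augment S->P->T: bottleneck 3. Total 5.
No augmenting path remains in the residual graph.

5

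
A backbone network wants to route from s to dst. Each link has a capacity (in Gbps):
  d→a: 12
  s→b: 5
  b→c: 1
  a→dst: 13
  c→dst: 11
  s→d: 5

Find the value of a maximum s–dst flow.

Augment s→b→c→dst: bottleneck 1. Total 1.
Augment s→d→a→dst: bottleneck 5. Total 6.
No augmenting path remains in the residual graph.

6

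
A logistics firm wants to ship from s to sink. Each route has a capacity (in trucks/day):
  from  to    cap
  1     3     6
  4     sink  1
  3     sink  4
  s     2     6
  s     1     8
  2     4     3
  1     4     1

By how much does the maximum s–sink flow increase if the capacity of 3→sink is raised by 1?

Original max flow = 5.
After raising cap(3→sink), augmenting paths through that edge carry 1 more unit.
New max flow = 6. Increase = 1.

1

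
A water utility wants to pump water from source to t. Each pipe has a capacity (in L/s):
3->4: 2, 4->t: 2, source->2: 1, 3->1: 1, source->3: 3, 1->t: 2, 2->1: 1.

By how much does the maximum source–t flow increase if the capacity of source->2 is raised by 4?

0

Original max flow = 4.
Even with extra capacity on source->2, another cut of capacity 4 remains binding.
New max flow = 4. Increase = 0.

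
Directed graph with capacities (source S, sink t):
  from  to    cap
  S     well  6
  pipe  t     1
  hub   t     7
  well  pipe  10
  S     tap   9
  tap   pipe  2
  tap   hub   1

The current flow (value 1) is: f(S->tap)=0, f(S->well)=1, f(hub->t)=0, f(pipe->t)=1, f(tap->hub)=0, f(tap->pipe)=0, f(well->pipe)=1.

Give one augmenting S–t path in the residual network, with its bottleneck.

S->tap->hub->t, bottleneck 1

Residual along S->tap->hub->t: S->tap: 9, tap->hub: 1, hub->t: 7.
Bottleneck = min = 1.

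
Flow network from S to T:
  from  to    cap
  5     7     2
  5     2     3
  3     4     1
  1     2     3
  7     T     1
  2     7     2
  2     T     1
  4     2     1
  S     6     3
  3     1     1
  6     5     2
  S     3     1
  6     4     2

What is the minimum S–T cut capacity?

2

Max flow = 2 (via 2 augmenting paths).
In the residual at optimum, the set reachable from S is {1, 2, 3, 4, 5, 6, 7, S}.
Cut edges: 2->T (cap 1), 7->T (cap 1). Sum = 2.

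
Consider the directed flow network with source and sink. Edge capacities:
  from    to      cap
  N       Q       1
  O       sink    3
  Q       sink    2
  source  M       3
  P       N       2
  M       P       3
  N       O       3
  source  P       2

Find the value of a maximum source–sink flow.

Augment source->P->N->O->sink: bottleneck 2. Total 2.
No augmenting path remains in the residual graph.

2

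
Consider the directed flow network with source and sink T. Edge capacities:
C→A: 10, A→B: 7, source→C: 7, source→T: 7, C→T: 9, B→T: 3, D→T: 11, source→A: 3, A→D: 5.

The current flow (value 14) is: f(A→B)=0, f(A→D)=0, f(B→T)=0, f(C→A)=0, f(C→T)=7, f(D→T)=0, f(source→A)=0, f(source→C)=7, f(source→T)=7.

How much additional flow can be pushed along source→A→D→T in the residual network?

3

Residual capacities along the path: source→A: 3, A→D: 5, D→T: 11.
Minimum is 3.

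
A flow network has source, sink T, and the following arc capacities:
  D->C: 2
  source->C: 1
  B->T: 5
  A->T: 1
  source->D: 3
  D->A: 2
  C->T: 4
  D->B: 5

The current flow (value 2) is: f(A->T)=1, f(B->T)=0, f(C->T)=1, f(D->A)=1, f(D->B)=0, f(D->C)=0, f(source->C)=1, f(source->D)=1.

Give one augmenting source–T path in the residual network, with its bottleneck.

Residual along source->D->B->T: source->D: 2, D->B: 5, B->T: 5.
Bottleneck = min = 2.

source->D->B->T, bottleneck 2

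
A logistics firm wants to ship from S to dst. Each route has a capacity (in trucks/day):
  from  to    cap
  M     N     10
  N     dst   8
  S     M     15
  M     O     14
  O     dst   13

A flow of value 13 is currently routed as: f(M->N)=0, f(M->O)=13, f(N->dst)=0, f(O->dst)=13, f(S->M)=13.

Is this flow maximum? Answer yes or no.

No

Residual path S->M->N->dst has bottleneck 2 > 0.
Pushing 2 along it raises the flow to 15, so the given flow is not maximum.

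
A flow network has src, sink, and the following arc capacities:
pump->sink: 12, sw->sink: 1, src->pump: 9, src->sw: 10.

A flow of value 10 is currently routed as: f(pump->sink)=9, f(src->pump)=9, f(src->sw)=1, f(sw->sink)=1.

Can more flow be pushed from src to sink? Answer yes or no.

Residual reachable from src: {src, sw}; sink is not reachable.
Saturated cut: src->pump, sw->sink with total capacity 10 = current flow value. Flow is maximum.

No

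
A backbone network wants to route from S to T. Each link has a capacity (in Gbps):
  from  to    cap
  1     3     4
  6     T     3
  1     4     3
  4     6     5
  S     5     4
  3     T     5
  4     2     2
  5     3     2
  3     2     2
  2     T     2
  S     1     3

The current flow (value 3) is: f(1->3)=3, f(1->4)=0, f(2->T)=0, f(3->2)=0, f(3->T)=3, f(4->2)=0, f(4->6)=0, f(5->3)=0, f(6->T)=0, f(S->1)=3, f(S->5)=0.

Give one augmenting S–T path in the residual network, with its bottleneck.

Residual along S->5->3->T: S->5: 4, 5->3: 2, 3->T: 2.
Bottleneck = min = 2.

S->5->3->T, bottleneck 2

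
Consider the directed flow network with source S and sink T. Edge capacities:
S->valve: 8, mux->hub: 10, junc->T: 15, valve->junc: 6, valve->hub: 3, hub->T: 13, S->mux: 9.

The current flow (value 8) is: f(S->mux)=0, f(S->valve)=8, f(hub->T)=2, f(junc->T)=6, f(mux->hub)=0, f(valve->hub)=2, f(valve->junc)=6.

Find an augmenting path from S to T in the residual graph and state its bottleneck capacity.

Residual along S->mux->hub->T: S->mux: 9, mux->hub: 10, hub->T: 11.
Bottleneck = min = 9.

S->mux->hub->T, bottleneck 9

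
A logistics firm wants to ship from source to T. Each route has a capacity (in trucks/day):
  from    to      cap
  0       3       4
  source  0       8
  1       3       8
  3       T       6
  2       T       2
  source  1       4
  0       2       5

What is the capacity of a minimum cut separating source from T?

Max flow = 8 (via 3 augmenting paths).
In the residual at optimum, the set reachable from source is {0, 1, 2, 3, source}.
Cut edges: 2→T (cap 2), 3→T (cap 6). Sum = 8.

8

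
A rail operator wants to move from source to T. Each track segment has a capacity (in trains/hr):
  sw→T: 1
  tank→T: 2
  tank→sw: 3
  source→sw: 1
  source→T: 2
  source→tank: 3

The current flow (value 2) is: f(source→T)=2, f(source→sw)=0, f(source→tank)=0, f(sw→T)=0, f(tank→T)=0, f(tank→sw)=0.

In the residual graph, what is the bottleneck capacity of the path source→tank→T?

2

Residual capacities along the path: source→tank: 3, tank→T: 2.
Minimum is 2.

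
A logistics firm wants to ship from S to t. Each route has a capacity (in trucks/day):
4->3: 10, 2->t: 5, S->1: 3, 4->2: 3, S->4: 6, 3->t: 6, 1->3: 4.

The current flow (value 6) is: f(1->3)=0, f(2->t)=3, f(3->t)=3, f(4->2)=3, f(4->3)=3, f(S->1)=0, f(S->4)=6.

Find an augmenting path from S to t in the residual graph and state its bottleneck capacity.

S->1->3->t, bottleneck 3

Residual along S->1->3->t: S->1: 3, 1->3: 4, 3->t: 3.
Bottleneck = min = 3.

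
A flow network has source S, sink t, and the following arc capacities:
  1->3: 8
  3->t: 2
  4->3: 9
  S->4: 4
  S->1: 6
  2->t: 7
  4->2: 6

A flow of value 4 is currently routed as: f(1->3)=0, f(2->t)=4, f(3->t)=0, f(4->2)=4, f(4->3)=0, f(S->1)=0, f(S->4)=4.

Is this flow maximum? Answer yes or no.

Residual path S->1->3->t has bottleneck 2 > 0.
Pushing 2 along it raises the flow to 6, so the given flow is not maximum.

No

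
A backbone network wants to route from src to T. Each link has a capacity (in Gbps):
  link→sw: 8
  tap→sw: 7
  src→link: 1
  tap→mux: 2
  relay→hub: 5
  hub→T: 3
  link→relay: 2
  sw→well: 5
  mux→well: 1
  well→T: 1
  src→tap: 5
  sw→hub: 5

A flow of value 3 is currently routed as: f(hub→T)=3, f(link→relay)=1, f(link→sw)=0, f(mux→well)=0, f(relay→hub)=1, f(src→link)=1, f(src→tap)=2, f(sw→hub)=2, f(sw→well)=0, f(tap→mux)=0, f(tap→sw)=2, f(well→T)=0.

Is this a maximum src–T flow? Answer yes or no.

No

Residual path src→tap→sw→well→T has bottleneck 1 > 0.
Pushing 1 along it raises the flow to 4, so the given flow is not maximum.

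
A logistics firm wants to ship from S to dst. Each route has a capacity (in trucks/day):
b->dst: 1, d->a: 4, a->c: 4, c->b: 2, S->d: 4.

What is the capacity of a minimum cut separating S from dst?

1

Max flow = 1 (via 1 augmenting path).
In the residual at optimum, the set reachable from S is {S, a, b, c, d}.
Cut edges: b->dst (cap 1). Sum = 1.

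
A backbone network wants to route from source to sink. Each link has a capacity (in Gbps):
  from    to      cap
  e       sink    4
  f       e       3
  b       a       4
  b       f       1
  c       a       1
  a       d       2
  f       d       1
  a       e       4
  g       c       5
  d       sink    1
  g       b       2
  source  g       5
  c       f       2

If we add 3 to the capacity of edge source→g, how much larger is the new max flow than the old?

0

Original max flow = 5.
Even with extra capacity on source→g, another cut of capacity 5 remains binding.
New max flow = 5. Increase = 0.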